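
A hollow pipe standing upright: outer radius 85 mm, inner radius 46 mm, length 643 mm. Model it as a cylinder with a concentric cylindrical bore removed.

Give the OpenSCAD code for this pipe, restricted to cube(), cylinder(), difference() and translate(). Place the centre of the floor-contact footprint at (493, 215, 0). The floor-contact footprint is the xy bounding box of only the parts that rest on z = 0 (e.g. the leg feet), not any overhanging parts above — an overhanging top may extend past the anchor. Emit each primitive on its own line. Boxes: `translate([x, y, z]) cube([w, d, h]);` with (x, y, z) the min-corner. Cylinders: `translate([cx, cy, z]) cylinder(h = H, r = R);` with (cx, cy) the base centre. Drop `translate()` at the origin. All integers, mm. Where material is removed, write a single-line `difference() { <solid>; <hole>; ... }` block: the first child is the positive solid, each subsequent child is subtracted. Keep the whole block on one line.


difference() { translate([493, 215, 0]) cylinder(h = 643, r = 85); translate([493, 215, 0]) cylinder(h = 643, r = 46); }


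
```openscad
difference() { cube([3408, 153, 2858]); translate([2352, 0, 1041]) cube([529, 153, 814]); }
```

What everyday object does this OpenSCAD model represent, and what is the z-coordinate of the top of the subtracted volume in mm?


A wall with a window opening. The window head height is 1855 mm.

A wall with a rectangular opening subtracted — a window. Sill at z = 1041, opening 814 mm tall, so the head is at 1041 + 814 = 1855 mm.


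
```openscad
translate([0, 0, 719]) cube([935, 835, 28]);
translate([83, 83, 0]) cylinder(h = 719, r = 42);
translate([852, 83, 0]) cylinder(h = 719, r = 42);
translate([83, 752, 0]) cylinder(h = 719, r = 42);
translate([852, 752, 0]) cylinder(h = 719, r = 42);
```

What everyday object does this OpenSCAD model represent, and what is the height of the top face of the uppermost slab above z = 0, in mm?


A table. The table height is 747 mm.

A 935×835×28 slab sits at z = 719 on four Ø84 mm round legs — a table. The top surface is at 719 + 28 = 747 mm.


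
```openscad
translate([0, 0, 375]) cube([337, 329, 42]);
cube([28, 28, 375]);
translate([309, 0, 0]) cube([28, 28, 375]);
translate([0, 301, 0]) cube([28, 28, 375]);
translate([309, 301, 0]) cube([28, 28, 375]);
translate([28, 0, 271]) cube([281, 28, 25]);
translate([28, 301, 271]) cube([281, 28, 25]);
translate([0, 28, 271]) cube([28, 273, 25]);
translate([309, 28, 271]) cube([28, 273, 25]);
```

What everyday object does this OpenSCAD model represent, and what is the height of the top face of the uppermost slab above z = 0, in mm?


A stool. The seat height is 417 mm.

A 337×329×42 slab at z = 375 on four corner posts — a stool. The seat top is 375 + 42 = 417 mm.


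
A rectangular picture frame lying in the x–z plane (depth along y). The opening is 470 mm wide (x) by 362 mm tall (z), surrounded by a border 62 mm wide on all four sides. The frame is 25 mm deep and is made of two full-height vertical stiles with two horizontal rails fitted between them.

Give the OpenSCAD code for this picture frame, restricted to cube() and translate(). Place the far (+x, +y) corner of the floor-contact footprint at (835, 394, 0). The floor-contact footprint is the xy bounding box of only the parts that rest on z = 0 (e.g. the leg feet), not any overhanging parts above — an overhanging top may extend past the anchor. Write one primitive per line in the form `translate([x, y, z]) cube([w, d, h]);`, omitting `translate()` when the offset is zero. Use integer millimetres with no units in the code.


translate([241, 369, 0]) cube([62, 25, 486]);
translate([773, 369, 0]) cube([62, 25, 486]);
translate([303, 369, 0]) cube([470, 25, 62]);
translate([303, 369, 424]) cube([470, 25, 62]);


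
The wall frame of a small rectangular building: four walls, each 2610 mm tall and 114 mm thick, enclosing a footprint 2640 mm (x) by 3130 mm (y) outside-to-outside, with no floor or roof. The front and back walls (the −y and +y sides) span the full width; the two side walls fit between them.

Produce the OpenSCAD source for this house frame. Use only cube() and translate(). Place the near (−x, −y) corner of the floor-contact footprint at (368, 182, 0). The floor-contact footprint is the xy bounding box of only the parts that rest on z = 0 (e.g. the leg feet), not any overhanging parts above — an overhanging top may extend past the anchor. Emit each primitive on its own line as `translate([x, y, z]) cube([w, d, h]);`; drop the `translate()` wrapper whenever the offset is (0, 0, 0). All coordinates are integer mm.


translate([368, 182, 0]) cube([2640, 114, 2610]);
translate([368, 3198, 0]) cube([2640, 114, 2610]);
translate([368, 296, 0]) cube([114, 2902, 2610]);
translate([2894, 296, 0]) cube([114, 2902, 2610]);


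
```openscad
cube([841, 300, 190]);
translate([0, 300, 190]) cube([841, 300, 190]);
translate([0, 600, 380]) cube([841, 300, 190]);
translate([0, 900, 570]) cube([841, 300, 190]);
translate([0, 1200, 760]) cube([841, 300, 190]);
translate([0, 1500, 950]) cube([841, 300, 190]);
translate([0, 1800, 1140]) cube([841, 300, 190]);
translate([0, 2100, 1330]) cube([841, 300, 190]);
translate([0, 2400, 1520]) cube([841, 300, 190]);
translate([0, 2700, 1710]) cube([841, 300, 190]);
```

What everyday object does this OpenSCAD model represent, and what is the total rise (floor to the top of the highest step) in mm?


A staircase. The total rise is 1900 mm.

10 identical blocks, each offset up and back from the previous — a staircase. Each step is 190 mm tall and there are 10 of them, so the total rise is 10 × 190 = 1900 mm.


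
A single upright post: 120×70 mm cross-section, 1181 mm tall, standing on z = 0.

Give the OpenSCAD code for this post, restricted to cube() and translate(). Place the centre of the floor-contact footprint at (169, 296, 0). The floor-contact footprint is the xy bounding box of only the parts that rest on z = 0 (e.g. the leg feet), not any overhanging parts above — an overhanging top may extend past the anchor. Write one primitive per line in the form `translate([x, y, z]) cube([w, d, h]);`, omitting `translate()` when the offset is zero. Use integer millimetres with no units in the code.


translate([109, 261, 0]) cube([120, 70, 1181]);


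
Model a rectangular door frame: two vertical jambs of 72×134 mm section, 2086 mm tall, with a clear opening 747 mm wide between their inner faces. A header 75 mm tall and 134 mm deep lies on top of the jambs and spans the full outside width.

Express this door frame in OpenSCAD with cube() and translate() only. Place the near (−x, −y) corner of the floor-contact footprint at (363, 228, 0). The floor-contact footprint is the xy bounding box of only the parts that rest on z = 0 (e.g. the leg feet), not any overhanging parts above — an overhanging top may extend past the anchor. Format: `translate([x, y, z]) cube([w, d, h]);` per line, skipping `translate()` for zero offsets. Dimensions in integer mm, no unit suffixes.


translate([363, 228, 0]) cube([72, 134, 2086]);
translate([1182, 228, 0]) cube([72, 134, 2086]);
translate([363, 228, 2086]) cube([891, 134, 75]);


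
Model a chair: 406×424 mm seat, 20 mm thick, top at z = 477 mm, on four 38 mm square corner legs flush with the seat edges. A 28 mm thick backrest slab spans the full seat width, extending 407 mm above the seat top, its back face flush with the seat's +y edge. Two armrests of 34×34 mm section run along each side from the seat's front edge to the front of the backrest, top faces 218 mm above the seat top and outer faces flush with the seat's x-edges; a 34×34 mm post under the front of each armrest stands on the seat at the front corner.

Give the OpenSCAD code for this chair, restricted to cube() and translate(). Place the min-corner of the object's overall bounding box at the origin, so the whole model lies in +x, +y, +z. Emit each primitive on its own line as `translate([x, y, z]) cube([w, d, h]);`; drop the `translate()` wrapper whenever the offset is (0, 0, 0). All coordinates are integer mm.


// leg_h = 477 - 20 = 457
// arm post h = 218 - 34 = 184
translate([0, 0, 457]) cube([406, 424, 20]);
cube([38, 38, 457]);
translate([368, 0, 0]) cube([38, 38, 457]);
translate([0, 386, 0]) cube([38, 38, 457]);
translate([368, 386, 0]) cube([38, 38, 457]);
translate([0, 396, 477]) cube([406, 28, 407]);
translate([0, 0, 661]) cube([34, 396, 34]);
translate([372, 0, 661]) cube([34, 396, 34]);
translate([0, 0, 477]) cube([34, 34, 184]);
translate([372, 0, 477]) cube([34, 34, 184]);


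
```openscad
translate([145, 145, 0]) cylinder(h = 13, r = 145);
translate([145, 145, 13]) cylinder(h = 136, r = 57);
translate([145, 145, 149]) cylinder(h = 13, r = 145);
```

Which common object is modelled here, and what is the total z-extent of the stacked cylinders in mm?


A spool. The overall height is 162 mm.

Three coaxial cylinders, large–small–large — a spool. Two 13 mm flanges and a 136 mm core give 13 + 136 + 13 = 162 mm.


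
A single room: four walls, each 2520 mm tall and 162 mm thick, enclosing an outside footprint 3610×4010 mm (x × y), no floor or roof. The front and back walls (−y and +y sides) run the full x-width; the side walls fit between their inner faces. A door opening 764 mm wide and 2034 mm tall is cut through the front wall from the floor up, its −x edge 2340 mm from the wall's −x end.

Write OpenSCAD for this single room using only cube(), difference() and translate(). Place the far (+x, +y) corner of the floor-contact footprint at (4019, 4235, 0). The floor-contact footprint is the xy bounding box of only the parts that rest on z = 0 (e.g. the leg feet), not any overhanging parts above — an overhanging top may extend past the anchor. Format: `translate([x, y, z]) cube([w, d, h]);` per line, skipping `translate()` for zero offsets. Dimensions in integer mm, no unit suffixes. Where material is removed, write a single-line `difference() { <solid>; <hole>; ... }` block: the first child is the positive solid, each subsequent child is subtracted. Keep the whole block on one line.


difference() { translate([409, 225, 0]) cube([3610, 162, 2520]); translate([2749, 225, 0]) cube([764, 162, 2034]); }
translate([409, 4073, 0]) cube([3610, 162, 2520]);
translate([409, 387, 0]) cube([162, 3686, 2520]);
translate([3857, 387, 0]) cube([162, 3686, 2520]);


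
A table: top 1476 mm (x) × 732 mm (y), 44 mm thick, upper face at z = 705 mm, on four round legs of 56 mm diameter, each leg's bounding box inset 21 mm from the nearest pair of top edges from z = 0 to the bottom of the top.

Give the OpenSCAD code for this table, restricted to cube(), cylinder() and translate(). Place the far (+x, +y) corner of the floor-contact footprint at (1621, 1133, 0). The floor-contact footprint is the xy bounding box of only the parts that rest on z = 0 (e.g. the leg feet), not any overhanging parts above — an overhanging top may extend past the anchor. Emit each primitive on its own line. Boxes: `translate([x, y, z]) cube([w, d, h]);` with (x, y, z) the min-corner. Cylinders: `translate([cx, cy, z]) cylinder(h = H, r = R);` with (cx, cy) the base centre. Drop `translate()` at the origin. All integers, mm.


translate([166, 422, 661]) cube([1476, 732, 44]);
translate([215, 471, 0]) cylinder(h = 661, r = 28);
translate([1593, 471, 0]) cylinder(h = 661, r = 28);
translate([215, 1105, 0]) cylinder(h = 661, r = 28);
translate([1593, 1105, 0]) cylinder(h = 661, r = 28);


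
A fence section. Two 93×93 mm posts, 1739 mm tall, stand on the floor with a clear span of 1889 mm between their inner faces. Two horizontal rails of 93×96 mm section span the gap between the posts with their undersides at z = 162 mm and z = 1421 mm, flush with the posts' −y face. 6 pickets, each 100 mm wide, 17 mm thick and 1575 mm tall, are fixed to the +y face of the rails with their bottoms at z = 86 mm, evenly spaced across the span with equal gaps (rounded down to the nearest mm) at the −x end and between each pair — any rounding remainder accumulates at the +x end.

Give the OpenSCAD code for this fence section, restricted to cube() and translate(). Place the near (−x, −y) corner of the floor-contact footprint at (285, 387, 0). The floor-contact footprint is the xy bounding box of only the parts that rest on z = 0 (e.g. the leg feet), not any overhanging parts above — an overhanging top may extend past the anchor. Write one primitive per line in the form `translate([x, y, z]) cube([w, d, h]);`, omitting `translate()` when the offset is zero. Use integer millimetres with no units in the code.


translate([285, 387, 0]) cube([93, 93, 1739]);
translate([2267, 387, 0]) cube([93, 93, 1739]);
translate([378, 387, 162]) cube([1889, 93, 96]);
translate([378, 387, 1421]) cube([1889, 93, 96]);
translate([562, 480, 86]) cube([100, 17, 1575]);
translate([846, 480, 86]) cube([100, 17, 1575]);
translate([1130, 480, 86]) cube([100, 17, 1575]);
translate([1414, 480, 86]) cube([100, 17, 1575]);
translate([1698, 480, 86]) cube([100, 17, 1575]);
translate([1982, 480, 86]) cube([100, 17, 1575]);


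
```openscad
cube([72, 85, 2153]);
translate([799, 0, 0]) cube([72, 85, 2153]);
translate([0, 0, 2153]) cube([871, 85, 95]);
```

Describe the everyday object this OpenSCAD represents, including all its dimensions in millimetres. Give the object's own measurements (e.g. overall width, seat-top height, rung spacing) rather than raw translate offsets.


A door frame. The clear opening is 727 mm wide and 2153 mm high. Two 72 mm wide jambs, 85 mm deep, stand either side of the opening from the floor to the top of the opening. A 95 mm thick head sits across the top of both jambs, spanning the full outside width of the frame.


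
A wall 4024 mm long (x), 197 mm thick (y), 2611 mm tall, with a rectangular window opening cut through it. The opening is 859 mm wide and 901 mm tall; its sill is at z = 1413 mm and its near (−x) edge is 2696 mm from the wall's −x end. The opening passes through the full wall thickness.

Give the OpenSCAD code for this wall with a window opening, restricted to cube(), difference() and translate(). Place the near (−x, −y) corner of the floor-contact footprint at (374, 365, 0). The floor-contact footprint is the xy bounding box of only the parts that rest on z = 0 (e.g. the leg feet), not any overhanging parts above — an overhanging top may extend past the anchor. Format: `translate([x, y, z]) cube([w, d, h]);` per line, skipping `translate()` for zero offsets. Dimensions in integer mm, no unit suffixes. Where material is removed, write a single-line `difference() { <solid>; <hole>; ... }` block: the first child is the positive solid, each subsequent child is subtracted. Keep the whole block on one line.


difference() { translate([374, 365, 0]) cube([4024, 197, 2611]); translate([3070, 365, 1413]) cube([859, 197, 901]); }


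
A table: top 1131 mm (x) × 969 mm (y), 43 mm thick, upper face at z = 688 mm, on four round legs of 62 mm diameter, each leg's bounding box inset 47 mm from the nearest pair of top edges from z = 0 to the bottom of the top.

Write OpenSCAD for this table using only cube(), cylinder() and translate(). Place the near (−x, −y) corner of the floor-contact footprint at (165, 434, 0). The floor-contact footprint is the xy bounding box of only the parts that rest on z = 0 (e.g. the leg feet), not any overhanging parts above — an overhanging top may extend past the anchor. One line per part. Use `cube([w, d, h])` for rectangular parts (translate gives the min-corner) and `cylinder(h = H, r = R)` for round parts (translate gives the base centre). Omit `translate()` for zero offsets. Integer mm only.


translate([118, 387, 645]) cube([1131, 969, 43]);
translate([196, 465, 0]) cylinder(h = 645, r = 31);
translate([1171, 465, 0]) cylinder(h = 645, r = 31);
translate([196, 1278, 0]) cylinder(h = 645, r = 31);
translate([1171, 1278, 0]) cylinder(h = 645, r = 31);


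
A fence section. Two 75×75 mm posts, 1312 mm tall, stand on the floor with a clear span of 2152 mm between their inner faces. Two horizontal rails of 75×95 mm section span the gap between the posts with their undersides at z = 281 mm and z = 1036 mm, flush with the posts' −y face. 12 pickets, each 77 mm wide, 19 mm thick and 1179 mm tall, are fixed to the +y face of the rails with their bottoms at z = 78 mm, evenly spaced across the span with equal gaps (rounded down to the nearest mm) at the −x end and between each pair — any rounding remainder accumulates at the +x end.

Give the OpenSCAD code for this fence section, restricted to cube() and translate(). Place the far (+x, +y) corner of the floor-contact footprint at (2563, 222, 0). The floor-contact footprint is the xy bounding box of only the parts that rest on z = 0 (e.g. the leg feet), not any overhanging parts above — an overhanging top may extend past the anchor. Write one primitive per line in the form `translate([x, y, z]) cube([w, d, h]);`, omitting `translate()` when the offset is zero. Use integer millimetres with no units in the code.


translate([261, 147, 0]) cube([75, 75, 1312]);
translate([2488, 147, 0]) cube([75, 75, 1312]);
translate([336, 147, 281]) cube([2152, 75, 95]);
translate([336, 147, 1036]) cube([2152, 75, 95]);
translate([430, 222, 78]) cube([77, 19, 1179]);
translate([601, 222, 78]) cube([77, 19, 1179]);
translate([772, 222, 78]) cube([77, 19, 1179]);
translate([943, 222, 78]) cube([77, 19, 1179]);
translate([1114, 222, 78]) cube([77, 19, 1179]);
translate([1285, 222, 78]) cube([77, 19, 1179]);
translate([1456, 222, 78]) cube([77, 19, 1179]);
translate([1627, 222, 78]) cube([77, 19, 1179]);
translate([1798, 222, 78]) cube([77, 19, 1179]);
translate([1969, 222, 78]) cube([77, 19, 1179]);
translate([2140, 222, 78]) cube([77, 19, 1179]);
translate([2311, 222, 78]) cube([77, 19, 1179]);


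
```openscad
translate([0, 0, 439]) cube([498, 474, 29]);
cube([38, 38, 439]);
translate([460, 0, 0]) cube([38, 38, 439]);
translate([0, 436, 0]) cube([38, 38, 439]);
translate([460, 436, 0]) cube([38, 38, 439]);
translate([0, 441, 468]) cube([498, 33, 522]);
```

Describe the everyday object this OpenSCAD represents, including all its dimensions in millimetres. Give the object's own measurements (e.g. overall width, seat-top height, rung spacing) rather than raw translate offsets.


A chair. The seat is a 498×474×29 mm slab with its top at z = 468 mm, on four 38×38 mm corner legs (flush with the seat edges, standing on z = 0). A flat backrest 33 mm thick, 522 mm tall, spans the full seat width and rises from the seat top along its +y edge, rear face flush with the rear of the seat.


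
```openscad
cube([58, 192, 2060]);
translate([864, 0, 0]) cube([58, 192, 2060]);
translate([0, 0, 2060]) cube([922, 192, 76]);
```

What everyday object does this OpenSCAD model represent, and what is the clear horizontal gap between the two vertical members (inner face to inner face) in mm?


A door frame. The clear opening width is 806 mm.

Two 2060 mm tall posts with a header on top — a door frame. The left jamb is 58 mm wide at x = 0; the right jamb starts at x = 864. The clear opening is 864 − 58 = 806 mm.


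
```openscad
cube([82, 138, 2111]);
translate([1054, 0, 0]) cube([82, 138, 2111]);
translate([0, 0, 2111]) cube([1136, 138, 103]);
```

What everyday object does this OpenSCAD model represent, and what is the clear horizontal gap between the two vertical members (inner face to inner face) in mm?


A door frame. The clear opening width is 972 mm.

Two 2111 mm tall posts with a header on top — a door frame. The left jamb is 82 mm wide at x = 0; the right jamb starts at x = 1054. The clear opening is 1054 − 82 = 972 mm.


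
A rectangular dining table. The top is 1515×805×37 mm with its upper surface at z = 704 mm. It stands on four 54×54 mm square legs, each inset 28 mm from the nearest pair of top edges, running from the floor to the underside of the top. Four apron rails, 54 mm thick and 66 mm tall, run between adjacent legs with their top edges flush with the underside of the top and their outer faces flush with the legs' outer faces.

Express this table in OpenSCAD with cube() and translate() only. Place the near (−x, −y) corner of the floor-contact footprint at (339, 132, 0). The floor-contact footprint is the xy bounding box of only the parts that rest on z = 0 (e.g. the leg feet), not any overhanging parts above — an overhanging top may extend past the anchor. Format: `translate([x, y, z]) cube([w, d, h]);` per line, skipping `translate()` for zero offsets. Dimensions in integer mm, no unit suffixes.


translate([311, 104, 667]) cube([1515, 805, 37]);
translate([339, 132, 0]) cube([54, 54, 667]);
translate([1744, 132, 0]) cube([54, 54, 667]);
translate([339, 827, 0]) cube([54, 54, 667]);
translate([1744, 827, 0]) cube([54, 54, 667]);
translate([393, 132, 601]) cube([1351, 54, 66]);
translate([393, 827, 601]) cube([1351, 54, 66]);
translate([339, 186, 601]) cube([54, 641, 66]);
translate([1744, 186, 601]) cube([54, 641, 66]);


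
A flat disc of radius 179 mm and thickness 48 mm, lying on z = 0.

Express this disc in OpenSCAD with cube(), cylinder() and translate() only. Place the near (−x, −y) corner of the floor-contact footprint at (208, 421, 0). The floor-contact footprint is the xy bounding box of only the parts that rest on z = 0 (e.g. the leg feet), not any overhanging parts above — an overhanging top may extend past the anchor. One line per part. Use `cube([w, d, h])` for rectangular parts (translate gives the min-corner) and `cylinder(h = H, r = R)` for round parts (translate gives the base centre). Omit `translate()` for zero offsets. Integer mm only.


translate([387, 600, 0]) cylinder(h = 48, r = 179);


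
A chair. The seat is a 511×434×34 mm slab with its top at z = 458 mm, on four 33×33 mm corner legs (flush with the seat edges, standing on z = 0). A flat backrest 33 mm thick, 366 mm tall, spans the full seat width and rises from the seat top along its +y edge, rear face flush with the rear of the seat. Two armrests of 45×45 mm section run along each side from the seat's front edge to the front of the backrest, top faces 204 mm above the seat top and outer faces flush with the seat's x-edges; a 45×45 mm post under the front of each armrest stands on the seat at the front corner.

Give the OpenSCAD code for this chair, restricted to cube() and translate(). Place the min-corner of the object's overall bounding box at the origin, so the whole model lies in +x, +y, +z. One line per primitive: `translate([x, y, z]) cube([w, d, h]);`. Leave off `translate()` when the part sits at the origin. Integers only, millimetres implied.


translate([0, 0, 424]) cube([511, 434, 34]);
cube([33, 33, 424]);
translate([478, 0, 0]) cube([33, 33, 424]);
translate([0, 401, 0]) cube([33, 33, 424]);
translate([478, 401, 0]) cube([33, 33, 424]);
translate([0, 401, 458]) cube([511, 33, 366]);
translate([0, 0, 617]) cube([45, 401, 45]);
translate([466, 0, 617]) cube([45, 401, 45]);
translate([0, 0, 458]) cube([45, 45, 159]);
translate([466, 0, 458]) cube([45, 45, 159]);


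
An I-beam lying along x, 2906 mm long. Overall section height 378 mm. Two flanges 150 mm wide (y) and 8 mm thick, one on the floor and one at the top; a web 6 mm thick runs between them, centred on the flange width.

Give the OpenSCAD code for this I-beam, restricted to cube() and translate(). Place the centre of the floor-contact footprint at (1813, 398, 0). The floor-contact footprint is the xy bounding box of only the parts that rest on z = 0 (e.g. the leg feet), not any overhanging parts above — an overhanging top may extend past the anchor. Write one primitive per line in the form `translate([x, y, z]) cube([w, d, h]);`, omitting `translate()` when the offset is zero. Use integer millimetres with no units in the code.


translate([360, 323, 0]) cube([2906, 150, 8]);
translate([360, 395, 8]) cube([2906, 6, 362]);
translate([360, 323, 370]) cube([2906, 150, 8]);


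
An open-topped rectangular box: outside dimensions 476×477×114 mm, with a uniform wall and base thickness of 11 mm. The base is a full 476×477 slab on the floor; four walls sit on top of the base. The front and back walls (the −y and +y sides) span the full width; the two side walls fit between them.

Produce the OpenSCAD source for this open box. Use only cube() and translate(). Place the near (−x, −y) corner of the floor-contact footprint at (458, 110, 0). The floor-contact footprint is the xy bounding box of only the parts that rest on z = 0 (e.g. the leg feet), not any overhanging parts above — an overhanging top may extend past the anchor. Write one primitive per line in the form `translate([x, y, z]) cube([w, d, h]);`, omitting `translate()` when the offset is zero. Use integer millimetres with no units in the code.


translate([458, 110, 0]) cube([476, 477, 11]);
translate([458, 110, 11]) cube([476, 11, 103]);
translate([458, 576, 11]) cube([476, 11, 103]);
translate([458, 121, 11]) cube([11, 455, 103]);
translate([923, 121, 11]) cube([11, 455, 103]);


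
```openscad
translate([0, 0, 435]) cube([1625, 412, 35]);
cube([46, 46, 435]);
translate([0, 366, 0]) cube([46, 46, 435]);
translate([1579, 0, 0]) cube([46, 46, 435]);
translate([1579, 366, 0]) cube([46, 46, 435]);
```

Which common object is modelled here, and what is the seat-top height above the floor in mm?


A bench. The seat-top height is 470 mm.

A long slab on four corner posts — a bench. The slab sits at z = 435 with thickness 35, so the top is 435 + 35 = 470 mm.


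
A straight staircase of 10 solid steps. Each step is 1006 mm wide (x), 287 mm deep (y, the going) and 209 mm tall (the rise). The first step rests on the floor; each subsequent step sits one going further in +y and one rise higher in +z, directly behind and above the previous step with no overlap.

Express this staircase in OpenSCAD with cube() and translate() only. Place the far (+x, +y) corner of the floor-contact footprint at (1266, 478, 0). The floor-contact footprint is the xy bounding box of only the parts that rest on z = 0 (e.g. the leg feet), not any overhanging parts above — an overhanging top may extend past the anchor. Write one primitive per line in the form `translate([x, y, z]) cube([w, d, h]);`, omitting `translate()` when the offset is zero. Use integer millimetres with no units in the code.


translate([260, 191, 0]) cube([1006, 287, 209]);
translate([260, 478, 209]) cube([1006, 287, 209]);
translate([260, 765, 418]) cube([1006, 287, 209]);
translate([260, 1052, 627]) cube([1006, 287, 209]);
translate([260, 1339, 836]) cube([1006, 287, 209]);
translate([260, 1626, 1045]) cube([1006, 287, 209]);
translate([260, 1913, 1254]) cube([1006, 287, 209]);
translate([260, 2200, 1463]) cube([1006, 287, 209]);
translate([260, 2487, 1672]) cube([1006, 287, 209]);
translate([260, 2774, 1881]) cube([1006, 287, 209]);


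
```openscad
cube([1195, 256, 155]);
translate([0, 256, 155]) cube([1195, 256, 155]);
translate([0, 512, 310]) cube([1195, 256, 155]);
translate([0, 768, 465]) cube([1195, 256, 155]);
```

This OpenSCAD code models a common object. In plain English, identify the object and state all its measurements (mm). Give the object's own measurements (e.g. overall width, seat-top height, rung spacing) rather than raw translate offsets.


A straight staircase of 4 solid steps. Each step is 1195 mm wide (x), 256 mm deep (y, the going) and 155 mm tall (the rise). The first step rests on the floor; each subsequent step sits one going further in +y and one rise higher in +z, directly behind and above the previous step with no overlap.


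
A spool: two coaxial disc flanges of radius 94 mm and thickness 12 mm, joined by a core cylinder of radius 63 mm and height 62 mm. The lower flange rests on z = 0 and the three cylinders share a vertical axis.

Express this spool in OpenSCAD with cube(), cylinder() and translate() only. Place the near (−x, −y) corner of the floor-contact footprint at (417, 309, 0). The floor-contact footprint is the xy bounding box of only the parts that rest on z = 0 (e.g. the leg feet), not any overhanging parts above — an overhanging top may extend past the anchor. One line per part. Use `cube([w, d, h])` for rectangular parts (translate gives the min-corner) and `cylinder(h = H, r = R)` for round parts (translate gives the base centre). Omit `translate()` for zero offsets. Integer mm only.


translate([511, 403, 0]) cylinder(h = 12, r = 94);
translate([511, 403, 12]) cylinder(h = 62, r = 63);
translate([511, 403, 74]) cylinder(h = 12, r = 94);


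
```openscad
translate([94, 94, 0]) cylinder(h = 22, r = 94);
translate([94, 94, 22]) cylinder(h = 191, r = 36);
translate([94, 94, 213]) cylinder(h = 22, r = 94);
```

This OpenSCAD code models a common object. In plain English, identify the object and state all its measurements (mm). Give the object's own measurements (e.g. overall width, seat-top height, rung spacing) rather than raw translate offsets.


A spool: two coaxial disc flanges of radius 94 mm and thickness 22 mm, joined by a core cylinder of radius 36 mm and height 191 mm. The lower flange rests on z = 0 and the three cylinders share a vertical axis.


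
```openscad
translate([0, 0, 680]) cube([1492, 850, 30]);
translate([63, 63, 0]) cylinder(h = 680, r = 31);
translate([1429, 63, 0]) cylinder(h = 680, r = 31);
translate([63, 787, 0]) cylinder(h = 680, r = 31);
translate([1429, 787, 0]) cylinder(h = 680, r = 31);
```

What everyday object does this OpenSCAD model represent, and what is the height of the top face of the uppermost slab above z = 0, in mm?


A table. The table height is 710 mm.

A 1492×850×30 slab sits at z = 680 on four Ø62 mm round legs — a table. The top surface is at 680 + 30 = 710 mm.


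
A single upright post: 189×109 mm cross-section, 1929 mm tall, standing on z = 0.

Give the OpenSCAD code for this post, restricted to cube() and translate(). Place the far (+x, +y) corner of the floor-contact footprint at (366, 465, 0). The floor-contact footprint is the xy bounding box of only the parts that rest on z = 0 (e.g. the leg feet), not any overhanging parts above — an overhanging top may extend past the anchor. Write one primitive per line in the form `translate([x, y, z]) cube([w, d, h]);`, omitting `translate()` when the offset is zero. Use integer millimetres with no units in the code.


translate([177, 356, 0]) cube([189, 109, 1929]);


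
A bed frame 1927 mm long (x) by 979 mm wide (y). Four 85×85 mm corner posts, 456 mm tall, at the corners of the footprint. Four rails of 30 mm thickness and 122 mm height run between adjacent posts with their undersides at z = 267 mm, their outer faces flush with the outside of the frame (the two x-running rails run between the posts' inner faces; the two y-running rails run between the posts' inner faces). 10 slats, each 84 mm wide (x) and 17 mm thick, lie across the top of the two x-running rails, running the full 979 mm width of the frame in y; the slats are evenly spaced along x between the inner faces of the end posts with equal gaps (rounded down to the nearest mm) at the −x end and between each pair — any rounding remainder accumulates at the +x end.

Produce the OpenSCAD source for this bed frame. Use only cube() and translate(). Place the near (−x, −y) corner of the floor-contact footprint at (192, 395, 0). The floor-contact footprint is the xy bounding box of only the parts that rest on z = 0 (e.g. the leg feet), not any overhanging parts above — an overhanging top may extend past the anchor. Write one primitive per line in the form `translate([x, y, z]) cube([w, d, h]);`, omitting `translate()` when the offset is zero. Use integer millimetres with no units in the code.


translate([192, 395, 0]) cube([85, 85, 456]);
translate([192, 1289, 0]) cube([85, 85, 456]);
translate([2034, 395, 0]) cube([85, 85, 456]);
translate([2034, 1289, 0]) cube([85, 85, 456]);
translate([277, 395, 267]) cube([1757, 30, 122]);
translate([277, 1344, 267]) cube([1757, 30, 122]);
translate([192, 480, 267]) cube([30, 809, 122]);
translate([2089, 480, 267]) cube([30, 809, 122]);
translate([360, 395, 389]) cube([84, 979, 17]);
translate([527, 395, 389]) cube([84, 979, 17]);
translate([694, 395, 389]) cube([84, 979, 17]);
translate([861, 395, 389]) cube([84, 979, 17]);
translate([1028, 395, 389]) cube([84, 979, 17]);
translate([1195, 395, 389]) cube([84, 979, 17]);
translate([1362, 395, 389]) cube([84, 979, 17]);
translate([1529, 395, 389]) cube([84, 979, 17]);
translate([1696, 395, 389]) cube([84, 979, 17]);
translate([1863, 395, 389]) cube([84, 979, 17]);


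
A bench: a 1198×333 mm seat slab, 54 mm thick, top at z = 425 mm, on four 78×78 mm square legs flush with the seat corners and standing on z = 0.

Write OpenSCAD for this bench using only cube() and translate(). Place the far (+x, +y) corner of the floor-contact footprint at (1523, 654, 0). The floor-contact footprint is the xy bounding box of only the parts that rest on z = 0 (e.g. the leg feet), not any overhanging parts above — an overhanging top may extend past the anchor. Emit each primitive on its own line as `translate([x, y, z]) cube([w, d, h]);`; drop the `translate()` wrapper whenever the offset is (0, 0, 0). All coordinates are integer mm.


// leg_h = 425 − 54 = 371
translate([325, 321, 371]) cube([1198, 333, 54]);
translate([325, 321, 0]) cube([78, 78, 371]);
translate([325, 576, 0]) cube([78, 78, 371]);
translate([1445, 321, 0]) cube([78, 78, 371]);
translate([1445, 576, 0]) cube([78, 78, 371]);


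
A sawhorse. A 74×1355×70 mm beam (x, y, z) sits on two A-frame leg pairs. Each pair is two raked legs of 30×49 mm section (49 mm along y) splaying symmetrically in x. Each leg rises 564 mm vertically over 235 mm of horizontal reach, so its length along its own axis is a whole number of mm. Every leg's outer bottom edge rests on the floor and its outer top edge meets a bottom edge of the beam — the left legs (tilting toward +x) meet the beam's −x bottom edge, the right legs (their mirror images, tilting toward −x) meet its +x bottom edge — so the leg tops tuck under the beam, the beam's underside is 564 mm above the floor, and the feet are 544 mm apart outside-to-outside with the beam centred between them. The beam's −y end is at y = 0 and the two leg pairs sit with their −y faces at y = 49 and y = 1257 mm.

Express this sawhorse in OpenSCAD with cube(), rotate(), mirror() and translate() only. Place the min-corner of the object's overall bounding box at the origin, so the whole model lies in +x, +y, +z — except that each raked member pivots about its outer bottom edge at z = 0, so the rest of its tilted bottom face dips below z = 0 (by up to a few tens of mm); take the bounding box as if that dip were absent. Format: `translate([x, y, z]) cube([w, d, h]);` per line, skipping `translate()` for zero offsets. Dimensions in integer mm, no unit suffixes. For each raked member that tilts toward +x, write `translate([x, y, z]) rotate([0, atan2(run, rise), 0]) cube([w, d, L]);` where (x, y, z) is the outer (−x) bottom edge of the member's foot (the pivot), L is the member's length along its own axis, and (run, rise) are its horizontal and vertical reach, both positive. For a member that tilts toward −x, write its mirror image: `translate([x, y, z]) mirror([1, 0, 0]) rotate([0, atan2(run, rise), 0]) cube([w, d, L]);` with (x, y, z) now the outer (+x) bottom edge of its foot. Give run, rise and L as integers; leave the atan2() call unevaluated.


// leg length = √(235² + 564²) = 611
// right-leg outer foot x = 2·235 + 74 = 544
// beam min-corner = (235, 0, 564)
translate([235, 0, 564]) cube([74, 1355, 70]);
translate([0, 49, 0]) rotate([0, atan2(235, 564), 0]) cube([30, 49, 611]);
translate([544, 49, 0]) mirror([1, 0, 0]) rotate([0, atan2(235, 564), 0]) cube([30, 49, 611]);
translate([0, 1257, 0]) rotate([0, atan2(235, 564), 0]) cube([30, 49, 611]);
translate([544, 1257, 0]) mirror([1, 0, 0]) rotate([0, atan2(235, 564), 0]) cube([30, 49, 611]);


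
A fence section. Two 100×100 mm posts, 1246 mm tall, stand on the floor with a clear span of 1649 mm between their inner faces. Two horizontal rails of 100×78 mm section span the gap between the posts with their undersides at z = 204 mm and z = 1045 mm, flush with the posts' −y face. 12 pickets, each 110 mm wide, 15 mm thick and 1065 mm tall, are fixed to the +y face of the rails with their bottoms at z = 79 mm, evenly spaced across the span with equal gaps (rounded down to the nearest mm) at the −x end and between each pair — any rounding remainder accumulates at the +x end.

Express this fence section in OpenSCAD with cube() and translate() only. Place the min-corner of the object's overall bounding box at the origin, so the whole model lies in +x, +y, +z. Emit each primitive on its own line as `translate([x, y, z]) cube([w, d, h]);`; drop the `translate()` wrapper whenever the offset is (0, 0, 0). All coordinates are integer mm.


cube([100, 100, 1246]);
translate([1749, 0, 0]) cube([100, 100, 1246]);
translate([100, 0, 204]) cube([1649, 100, 78]);
translate([100, 0, 1045]) cube([1649, 100, 78]);
translate([125, 100, 79]) cube([110, 15, 1065]);
translate([260, 100, 79]) cube([110, 15, 1065]);
translate([395, 100, 79]) cube([110, 15, 1065]);
translate([530, 100, 79]) cube([110, 15, 1065]);
translate([665, 100, 79]) cube([110, 15, 1065]);
translate([800, 100, 79]) cube([110, 15, 1065]);
translate([935, 100, 79]) cube([110, 15, 1065]);
translate([1070, 100, 79]) cube([110, 15, 1065]);
translate([1205, 100, 79]) cube([110, 15, 1065]);
translate([1340, 100, 79]) cube([110, 15, 1065]);
translate([1475, 100, 79]) cube([110, 15, 1065]);
translate([1610, 100, 79]) cube([110, 15, 1065]);


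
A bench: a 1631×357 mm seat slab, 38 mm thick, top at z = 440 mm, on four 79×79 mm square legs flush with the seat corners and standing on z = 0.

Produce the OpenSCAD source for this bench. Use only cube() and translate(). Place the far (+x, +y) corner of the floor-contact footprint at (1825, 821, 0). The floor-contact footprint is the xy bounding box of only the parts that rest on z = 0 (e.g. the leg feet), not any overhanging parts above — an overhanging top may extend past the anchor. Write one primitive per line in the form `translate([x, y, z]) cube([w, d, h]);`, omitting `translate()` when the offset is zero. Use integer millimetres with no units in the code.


translate([194, 464, 402]) cube([1631, 357, 38]);
translate([194, 464, 0]) cube([79, 79, 402]);
translate([194, 742, 0]) cube([79, 79, 402]);
translate([1746, 464, 0]) cube([79, 79, 402]);
translate([1746, 742, 0]) cube([79, 79, 402]);


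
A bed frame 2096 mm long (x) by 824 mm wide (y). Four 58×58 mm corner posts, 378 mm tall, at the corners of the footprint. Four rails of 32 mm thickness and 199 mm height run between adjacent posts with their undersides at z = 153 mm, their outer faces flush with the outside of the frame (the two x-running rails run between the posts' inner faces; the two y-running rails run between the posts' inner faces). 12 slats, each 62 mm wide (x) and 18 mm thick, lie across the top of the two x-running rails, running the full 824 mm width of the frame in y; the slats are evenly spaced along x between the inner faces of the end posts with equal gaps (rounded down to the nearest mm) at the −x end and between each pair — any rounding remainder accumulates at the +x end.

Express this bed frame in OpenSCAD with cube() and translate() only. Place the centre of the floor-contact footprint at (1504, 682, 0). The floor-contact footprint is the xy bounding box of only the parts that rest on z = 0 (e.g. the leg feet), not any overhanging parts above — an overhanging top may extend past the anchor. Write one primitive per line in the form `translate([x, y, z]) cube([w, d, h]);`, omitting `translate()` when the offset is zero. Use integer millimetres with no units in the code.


translate([456, 270, 0]) cube([58, 58, 378]);
translate([456, 1036, 0]) cube([58, 58, 378]);
translate([2494, 270, 0]) cube([58, 58, 378]);
translate([2494, 1036, 0]) cube([58, 58, 378]);
translate([514, 270, 153]) cube([1980, 32, 199]);
translate([514, 1062, 153]) cube([1980, 32, 199]);
translate([456, 328, 153]) cube([32, 708, 199]);
translate([2520, 328, 153]) cube([32, 708, 199]);
translate([609, 270, 352]) cube([62, 824, 18]);
translate([766, 270, 352]) cube([62, 824, 18]);
translate([923, 270, 352]) cube([62, 824, 18]);
translate([1080, 270, 352]) cube([62, 824, 18]);
translate([1237, 270, 352]) cube([62, 824, 18]);
translate([1394, 270, 352]) cube([62, 824, 18]);
translate([1551, 270, 352]) cube([62, 824, 18]);
translate([1708, 270, 352]) cube([62, 824, 18]);
translate([1865, 270, 352]) cube([62, 824, 18]);
translate([2022, 270, 352]) cube([62, 824, 18]);
translate([2179, 270, 352]) cube([62, 824, 18]);
translate([2336, 270, 352]) cube([62, 824, 18]);
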